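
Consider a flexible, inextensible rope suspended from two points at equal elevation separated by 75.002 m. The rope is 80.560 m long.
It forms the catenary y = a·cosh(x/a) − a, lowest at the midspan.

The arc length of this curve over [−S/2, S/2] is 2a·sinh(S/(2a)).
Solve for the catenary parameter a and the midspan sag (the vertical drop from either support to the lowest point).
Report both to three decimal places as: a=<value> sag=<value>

a=56.855 sag=12.823

seed: a₀ = √(S³/(24(L−S))) = √(75.002³/(24·5.558)) = 56.239879
iter 1: u=0.666804  f(a)=+1.249e-01  f'(a)=-2.066e-01  a ← 56.239879 − (+1.249e-01/-2.066e-01) = 56.844376
iter 2: u=0.659713  f(a)=+2.042e-03  f'(a)=-1.999e-01  a ← 56.844376 − (+2.042e-03/-1.999e-01) = 56.854592
iter 3: u=0.659595  f(a)=+5.661e-07  f'(a)=-1.998e-01  a ← 56.854592 − (+5.661e-07/-1.998e-01) = 56.854595
iter 4: u=0.659595  f(a)=+4.263e-14  f'(a)=-1.998e-01  a ← 56.854595 − (+4.263e-14/-1.998e-01) = 56.854595
converged: |Δa| < 1e-12 after 4 iterations
sag = a·(cosh(S/(2a)) − 1) = 56.854595·(cosh(0.659595) − 1) = 12.822685
T_max/T_min = cosh(S/(2a)) = 1.225535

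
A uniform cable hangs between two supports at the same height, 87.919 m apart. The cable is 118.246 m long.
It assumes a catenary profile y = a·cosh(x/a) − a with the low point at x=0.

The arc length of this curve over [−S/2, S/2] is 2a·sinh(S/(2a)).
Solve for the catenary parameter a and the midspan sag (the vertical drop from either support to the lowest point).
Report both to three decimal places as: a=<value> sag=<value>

seed: a₀ = √(S³/(24(L−S))) = √(87.919³/(24·30.327)) = 30.556511
iter 1: u=1.438630  f(a)=+3.298e+00  f'(a)=-2.427e+00  a ← 30.556511 − (+3.298e+00/-2.427e+00) = 31.914984
iter 2: u=1.377394  f(a)=+2.326e-01  f'(a)=-2.096e+00  a ← 31.914984 − (+2.326e-01/-2.096e+00) = 32.025988
iter 3: u=1.372620  f(a)=+1.352e-03  f'(a)=-2.072e+00  a ← 32.025988 − (+1.352e-03/-2.072e+00) = 32.026641
iter 4: u=1.372592  f(a)=+4.629e-08  f'(a)=-2.071e+00  a ← 32.026641 − (+4.629e-08/-2.071e+00) = 32.026641
iter 5: u=1.372592  f(a)=+1.421e-14  f'(a)=-2.071e+00  a ← 32.026641 − (+1.421e-14/-2.071e+00) = 32.026641
converged: |Δa| < 1e-12 after 5 iterations
sag = a·(cosh(S/(2a)) − 1) = 32.026641·(cosh(1.372592) − 1) = 35.213487
T_max/T_min = cosh(S/(2a)) = 2.099506

a=32.027 sag=35.213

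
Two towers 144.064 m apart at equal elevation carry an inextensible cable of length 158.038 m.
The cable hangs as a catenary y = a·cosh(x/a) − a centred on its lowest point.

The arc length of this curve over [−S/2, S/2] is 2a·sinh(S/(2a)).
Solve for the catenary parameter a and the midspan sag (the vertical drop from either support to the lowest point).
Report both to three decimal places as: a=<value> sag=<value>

seed: a₀ = √(S³/(24(L−S))) = √(144.064³/(24·13.974)) = 94.420699
iter 1: u=0.762884  f(a)=+4.123e-01  f'(a)=-3.136e-01  a ← 94.420699 − (+4.123e-01/-3.136e-01) = 95.735560
iter 2: u=0.752406  f(a)=+8.771e-03  f'(a)=-3.004e-01  a ← 95.735560 − (+8.771e-03/-3.004e-01) = 95.764760
iter 3: u=0.752176  f(a)=+4.160e-06  f'(a)=-3.001e-01  a ← 95.764760 − (+4.160e-06/-3.001e-01) = 95.764774
iter 4: u=0.752176  f(a)=+9.663e-13  f'(a)=-3.001e-01  a ← 95.764774 − (+9.663e-13/-3.001e-01) = 95.764774
converged: |Δa| < 1e-12 after 4 iterations
sag = a·(cosh(S/(2a)) − 1) = 95.764774·(cosh(0.752176) − 1) = 28.391959
T_max/T_min = cosh(S/(2a)) = 1.296476

a=95.765 sag=28.392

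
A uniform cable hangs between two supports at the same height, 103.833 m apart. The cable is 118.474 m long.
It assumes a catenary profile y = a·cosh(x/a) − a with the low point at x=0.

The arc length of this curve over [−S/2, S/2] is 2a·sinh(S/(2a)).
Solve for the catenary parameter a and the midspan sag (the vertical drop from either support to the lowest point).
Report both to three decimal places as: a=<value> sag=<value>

seed: a₀ = √(S³/(24(L−S))) = √(103.833³/(24·14.641)) = 56.443263
iter 1: u=0.919800  f(a)=+6.320e-01  f'(a)=-5.640e-01  a ← 56.443263 − (+6.320e-01/-5.640e-01) = 57.563712
iter 2: u=0.901896  f(a)=+1.931e-02  f'(a)=-5.300e-01  a ← 57.563712 − (+1.931e-02/-5.300e-01) = 57.600140
iter 3: u=0.901326  f(a)=+1.928e-05  f'(a)=-5.290e-01  a ← 57.600140 − (+1.928e-05/-5.290e-01) = 57.600177
iter 4: u=0.901325  f(a)=+1.930e-11  f'(a)=-5.290e-01  a ← 57.600177 − (+1.930e-11/-5.290e-01) = 57.600177
converged: |Δa| < 1e-12 after 4 iterations
sag = a·(cosh(S/(2a)) − 1) = 57.600177·(cosh(0.901325) − 1) = 25.024290
T_max/T_min = cosh(S/(2a)) = 1.434448

a=57.600 sag=25.024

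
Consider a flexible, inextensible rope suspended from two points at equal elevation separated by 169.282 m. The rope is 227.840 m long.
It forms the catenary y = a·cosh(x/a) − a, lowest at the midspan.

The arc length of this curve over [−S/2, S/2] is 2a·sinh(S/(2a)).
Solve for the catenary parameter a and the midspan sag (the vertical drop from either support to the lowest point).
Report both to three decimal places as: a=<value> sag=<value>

seed: a₀ = √(S³/(24(L−S))) = √(169.282³/(24·58.558)) = 58.751294
iter 1: u=1.440666  f(a)=+6.386e+00  f'(a)=-2.439e+00  a ← 58.751294 − (+6.386e+00/-2.439e+00) = 61.369559
iter 2: u=1.379202  f(a)=+4.517e-01  f'(a)=-2.105e+00  a ← 61.369559 − (+4.517e-01/-2.105e+00) = 61.584134
iter 3: u=1.374396  f(a)=+2.640e-03  f'(a)=-2.081e+00  a ← 61.584134 − (+2.640e-03/-2.081e+00) = 61.585403
iter 4: u=1.374368  f(a)=+9.138e-08  f'(a)=-2.080e+00  a ← 61.585403 − (+9.138e-08/-2.080e+00) = 61.585403
iter 5: u=1.374368  f(a)=+0.000e+00  f'(a)=-2.080e+00  a ← 61.585403 − (+0.000e+00/-2.080e+00) = 61.585403
converged: |Δa| < 1e-12 after 5 iterations
sag = a·(cosh(S/(2a)) − 1) = 61.585403·(cosh(1.374368) − 1) = 67.915671
T_max/T_min = cosh(S/(2a)) = 2.102788

a=61.585 sag=67.916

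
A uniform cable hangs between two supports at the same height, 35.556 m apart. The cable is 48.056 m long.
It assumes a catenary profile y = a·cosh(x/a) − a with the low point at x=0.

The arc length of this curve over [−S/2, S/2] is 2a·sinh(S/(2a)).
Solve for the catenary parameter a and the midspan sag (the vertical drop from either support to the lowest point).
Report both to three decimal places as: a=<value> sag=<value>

seed: a₀ = √(S³/(24(L−S))) = √(35.556³/(24·12.500)) = 12.240769
iter 1: u=1.452360  f(a)=+1.387e+00  f'(a)=-2.507e+00  a ← 12.240769 − (+1.387e+00/-2.507e+00) = 12.793853
iter 2: u=1.389574  f(a)=+9.951e-02  f'(a)=-2.159e+00  a ← 12.793853 − (+9.951e-02/-2.159e+00) = 12.839947
iter 3: u=1.384585  f(a)=+6.002e-04  f'(a)=-2.133e+00  a ← 12.839947 − (+6.002e-04/-2.133e+00) = 12.840229
iter 4: u=1.384555  f(a)=+2.212e-08  f'(a)=-2.133e+00  a ← 12.840229 − (+2.212e-08/-2.133e+00) = 12.840229
iter 5: u=1.384555  f(a)=+0.000e+00  f'(a)=-2.133e+00  a ← 12.840229 − (+0.000e+00/-2.133e+00) = 12.840229
converged: |Δa| < 1e-12 after 5 iterations
sag = a·(cosh(S/(2a)) − 1) = 12.840229·(cosh(1.384555) − 1) = 14.403418
T_max/T_min = cosh(S/(2a)) = 2.121742

a=12.840 sag=14.403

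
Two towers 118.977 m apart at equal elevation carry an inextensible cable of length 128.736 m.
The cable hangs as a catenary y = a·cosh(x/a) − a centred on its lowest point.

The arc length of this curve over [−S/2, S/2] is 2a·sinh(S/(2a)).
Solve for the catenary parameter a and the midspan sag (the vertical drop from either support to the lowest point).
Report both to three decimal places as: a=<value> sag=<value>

seed: a₀ = √(S³/(24(L−S))) = √(118.977³/(24·9.759)) = 84.798123
iter 1: u=0.701531  f(a)=+2.430e-01  f'(a)=-2.417e-01  a ← 84.798123 − (+2.430e-01/-2.417e-01) = 85.803406
iter 2: u=0.693312  f(a)=+4.388e-03  f'(a)=-2.330e-01  a ← 85.803406 − (+4.388e-03/-2.330e-01) = 85.822237
iter 3: u=0.693160  f(a)=+1.490e-06  f'(a)=-2.329e-01  a ← 85.822237 − (+1.490e-06/-2.329e-01) = 85.822243
iter 4: u=0.693159  f(a)=+1.705e-13  f'(a)=-2.329e-01  a ← 85.822243 − (+1.705e-13/-2.329e-01) = 85.822243
converged: |Δa| < 1e-12 after 4 iterations
sag = a·(cosh(S/(2a)) − 1) = 85.822243·(cosh(0.693159) − 1) = 21.456351
T_max/T_min = cosh(S/(2a)) = 1.250009

a=85.822 sag=21.456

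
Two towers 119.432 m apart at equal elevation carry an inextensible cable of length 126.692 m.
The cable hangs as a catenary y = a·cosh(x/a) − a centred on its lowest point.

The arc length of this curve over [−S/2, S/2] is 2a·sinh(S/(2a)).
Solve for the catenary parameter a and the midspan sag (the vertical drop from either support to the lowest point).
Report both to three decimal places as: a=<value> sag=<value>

a=99.769 sag=18.411

seed: a₀ = √(S³/(24(L−S))) = √(119.432³/(24·7.260)) = 98.879697
iter 1: u=0.603926  f(a)=+1.336e-01  f'(a)=-1.523e-01  a ← 98.879697 − (+1.336e-01/-1.523e-01) = 99.756759
iter 2: u=0.598616  f(a)=+1.798e-03  f'(a)=-1.482e-01  a ← 99.756759 − (+1.798e-03/-1.482e-01) = 99.768890
iter 3: u=0.598543  f(a)=+3.356e-07  f'(a)=-1.481e-01  a ← 99.768890 − (+3.356e-07/-1.481e-01) = 99.768892
iter 4: u=0.598543  f(a)=+1.421e-14  f'(a)=-1.481e-01  a ← 99.768892 − (+1.421e-14/-1.481e-01) = 99.768892
converged: |Δa| < 1e-12 after 4 iterations
sag = a·(cosh(S/(2a)) − 1) = 99.768892·(cosh(0.598543) − 1) = 18.411257
T_max/T_min = cosh(S/(2a)) = 1.184539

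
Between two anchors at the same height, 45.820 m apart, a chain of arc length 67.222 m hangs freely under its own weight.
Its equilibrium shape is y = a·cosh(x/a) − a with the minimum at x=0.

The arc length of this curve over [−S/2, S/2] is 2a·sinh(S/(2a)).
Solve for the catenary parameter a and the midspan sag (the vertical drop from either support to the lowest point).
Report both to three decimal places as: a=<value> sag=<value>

seed: a₀ = √(S³/(24(L−S))) = √(45.820³/(24·21.402)) = 13.685158
iter 1: u=1.674076  f(a)=+3.207e+00  f'(a)=-4.097e+00  a ← 13.685158 − (+3.207e+00/-4.097e+00) = 14.467993
iter 2: u=1.583495  f(a)=+2.958e-01  f'(a)=-3.373e+00  a ← 14.467993 − (+2.958e-01/-3.373e+00) = 14.555679
iter 3: u=1.573956  f(a)=+3.080e-03  f'(a)=-3.303e+00  a ← 14.555679 − (+3.080e-03/-3.303e+00) = 14.556611
iter 4: u=1.573855  f(a)=+3.417e-07  f'(a)=-3.302e+00  a ← 14.556611 − (+3.417e-07/-3.302e+00) = 14.556611
iter 5: u=1.573855  f(a)=+0.000e+00  f'(a)=-3.302e+00  a ← 14.556611 − (+0.000e+00/-3.302e+00) = 14.556611
converged: |Δa| < 1e-12 after 5 iterations
sag = a·(cosh(S/(2a)) − 1) = 14.556611·(cosh(1.573855) − 1) = 22.071168
T_max/T_min = cosh(S/(2a)) = 2.516230

a=14.557 sag=22.071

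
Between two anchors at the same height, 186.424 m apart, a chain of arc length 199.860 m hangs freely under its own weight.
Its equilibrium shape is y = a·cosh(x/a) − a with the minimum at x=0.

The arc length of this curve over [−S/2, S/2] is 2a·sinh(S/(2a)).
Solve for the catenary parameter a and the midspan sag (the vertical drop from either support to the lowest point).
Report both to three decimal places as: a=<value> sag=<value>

seed: a₀ = √(S³/(24(L−S))) = √(186.424³/(24·13.436)) = 141.746425
iter 1: u=0.657597  f(a)=+2.935e-01  f'(a)=-1.979e-01  a ← 141.746425 − (+2.935e-01/-1.979e-01) = 143.229562
iter 2: u=0.650787  f(a)=+4.670e-03  f'(a)=-1.917e-01  a ← 143.229562 − (+4.670e-03/-1.917e-01) = 143.253931
iter 3: u=0.650677  f(a)=+1.225e-06  f'(a)=-1.915e-01  a ← 143.253931 − (+1.225e-06/-1.915e-01) = 143.253938
iter 4: u=0.650677  f(a)=+8.527e-14  f'(a)=-1.915e-01  a ← 143.253938 − (+8.527e-14/-1.915e-01) = 143.253938
converged: |Δa| < 1e-12 after 4 iterations
sag = a·(cosh(S/(2a)) − 1) = 143.253938·(cosh(0.650677) − 1) = 31.410585
T_max/T_min = cosh(S/(2a)) = 1.219265

a=143.254 sag=31.411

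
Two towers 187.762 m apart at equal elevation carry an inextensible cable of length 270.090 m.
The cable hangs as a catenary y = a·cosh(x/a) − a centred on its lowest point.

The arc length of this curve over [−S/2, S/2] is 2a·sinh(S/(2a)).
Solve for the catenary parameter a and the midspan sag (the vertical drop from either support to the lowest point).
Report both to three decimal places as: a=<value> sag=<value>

a=61.359 sag=86.972

seed: a₀ = √(S³/(24(L−S))) = √(187.762³/(24·82.328)) = 57.880484
iter 1: u=1.621980  f(a)=+1.153e+01  f'(a)=-3.667e+00  a ← 57.880484 − (+1.153e+01/-3.667e+00) = 61.025616
iter 2: u=1.538387  f(a)=+1.007e+00  f'(a)=-3.052e+00  a ← 61.025616 − (+1.007e+00/-3.052e+00) = 61.355452
iter 3: u=1.530117  f(a)=+9.293e-03  f'(a)=-2.996e+00  a ← 61.355452 − (+9.293e-03/-2.996e+00) = 61.358554
iter 4: u=1.530039  f(a)=+8.078e-07  f'(a)=-2.996e+00  a ← 61.358554 − (+8.078e-07/-2.996e+00) = 61.358554
iter 5: u=1.530039  f(a)=+0.000e+00  f'(a)=-2.996e+00  a ← 61.358554 − (+0.000e+00/-2.996e+00) = 61.358554
converged: |Δa| < 1e-12 after 5 iterations
sag = a·(cosh(S/(2a)) − 1) = 61.358554·(cosh(1.530039) − 1) = 86.972239
T_max/T_min = cosh(S/(2a)) = 2.417443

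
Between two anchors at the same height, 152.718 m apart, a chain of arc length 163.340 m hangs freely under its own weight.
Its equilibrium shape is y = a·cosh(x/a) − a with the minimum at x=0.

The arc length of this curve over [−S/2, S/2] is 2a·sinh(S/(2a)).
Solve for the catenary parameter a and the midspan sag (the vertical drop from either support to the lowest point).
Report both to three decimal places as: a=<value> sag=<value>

a=119.416 sag=25.257

seed: a₀ = √(S³/(24(L−S))) = √(152.718³/(24·10.622)) = 118.202476
iter 1: u=0.646002  f(a)=+2.239e-01  f'(a)=-1.873e-01  a ← 118.202476 − (+2.239e-01/-1.873e-01) = 119.397386
iter 2: u=0.639537  f(a)=+3.440e-03  f'(a)=-1.816e-01  a ← 119.397386 − (+3.440e-03/-1.816e-01) = 119.416326
iter 3: u=0.639435  f(a)=+8.403e-07  f'(a)=-1.815e-01  a ← 119.416326 − (+8.403e-07/-1.815e-01) = 119.416330
iter 4: u=0.639435  f(a)=+5.684e-14  f'(a)=-1.815e-01  a ← 119.416330 − (+5.684e-14/-1.815e-01) = 119.416330
converged: |Δa| < 1e-12 after 4 iterations
sag = a·(cosh(S/(2a)) − 1) = 119.416330·(cosh(0.639435) − 1) = 25.256573
T_max/T_min = cosh(S/(2a)) = 1.211500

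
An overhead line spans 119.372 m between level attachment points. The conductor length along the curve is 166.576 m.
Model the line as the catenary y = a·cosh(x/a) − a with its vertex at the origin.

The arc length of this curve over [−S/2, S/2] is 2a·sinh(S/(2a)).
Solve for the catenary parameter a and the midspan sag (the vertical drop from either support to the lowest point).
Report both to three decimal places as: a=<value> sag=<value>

seed: a₀ = √(S³/(24(L−S))) = √(119.372³/(24·47.204)) = 38.748838
iter 1: u=1.540330  f(a)=+5.927e+00  f'(a)=-3.066e+00  a ← 38.748838 − (+5.927e+00/-3.066e+00) = 40.682133
iter 2: u=1.467131  f(a)=+4.724e-01  f'(a)=-2.595e+00  a ← 40.682133 − (+4.724e-01/-2.595e+00) = 40.864211
iter 3: u=1.460593  f(a)=+3.577e-03  f'(a)=-2.556e+00  a ← 40.864211 − (+3.577e-03/-2.556e+00) = 40.865610
iter 4: u=1.460543  f(a)=+2.084e-07  f'(a)=-2.555e+00  a ← 40.865610 − (+2.084e-07/-2.555e+00) = 40.865610
iter 5: u=1.460543  f(a)=+5.684e-14  f'(a)=-2.555e+00  a ← 40.865610 − (+5.684e-14/-2.555e+00) = 40.865610
converged: |Δa| < 1e-12 after 5 iterations
sag = a·(cosh(S/(2a)) − 1) = 40.865610·(cosh(1.460543) − 1) = 51.907710
T_max/T_min = cosh(S/(2a)) = 2.270205

a=40.866 sag=51.908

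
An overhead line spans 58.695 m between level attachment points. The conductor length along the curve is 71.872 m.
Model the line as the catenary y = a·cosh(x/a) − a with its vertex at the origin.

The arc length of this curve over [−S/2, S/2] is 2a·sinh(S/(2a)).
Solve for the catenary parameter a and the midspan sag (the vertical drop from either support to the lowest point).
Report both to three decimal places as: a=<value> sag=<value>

seed: a₀ = √(S³/(24(L−S))) = √(58.695³/(24·13.177)) = 25.286444
iter 1: u=1.160602  f(a)=+9.165e-01  f'(a)=-1.190e+00  a ← 25.286444 − (+9.165e-01/-1.190e+00) = 26.056892
iter 2: u=1.126286  f(a)=+4.355e-02  f'(a)=-1.079e+00  a ← 26.056892 − (+4.355e-02/-1.079e+00) = 26.097261
iter 3: u=1.124543  f(a)=+1.092e-04  f'(a)=-1.073e+00  a ← 26.097261 − (+1.092e-04/-1.073e+00) = 26.097363
iter 4: u=1.124539  f(a)=+6.908e-10  f'(a)=-1.073e+00  a ← 26.097363 − (+6.908e-10/-1.073e+00) = 26.097363
iter 5: u=1.124539  f(a)=+0.000e+00  f'(a)=-1.073e+00  a ← 26.097363 − (+0.000e+00/-1.073e+00) = 26.097363
converged: |Δa| < 1e-12 after 5 iterations
sag = a·(cosh(S/(2a)) − 1) = 26.097363·(cosh(1.124539) − 1) = 18.315118
T_max/T_min = cosh(S/(2a)) = 1.701800

a=26.097 sag=18.315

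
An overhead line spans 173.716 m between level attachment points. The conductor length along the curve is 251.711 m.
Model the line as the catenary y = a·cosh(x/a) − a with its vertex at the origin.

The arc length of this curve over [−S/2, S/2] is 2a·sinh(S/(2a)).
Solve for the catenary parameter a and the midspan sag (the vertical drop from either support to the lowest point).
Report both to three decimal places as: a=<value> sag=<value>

seed: a₀ = √(S³/(24(L−S))) = √(173.716³/(24·77.995)) = 52.920109
iter 1: u=1.641304  f(a)=+1.121e+01  f'(a)=-3.822e+00  a ← 52.920109 − (+1.121e+01/-3.822e+00) = 55.851820
iter 2: u=1.555151  f(a)=+9.985e-01  f'(a)=-3.169e+00  a ← 55.851820 − (+9.985e-01/-3.169e+00) = 56.166953
iter 3: u=1.546425  f(a)=+9.643e-03  f'(a)=-3.108e+00  a ← 56.166953 − (+9.643e-03/-3.108e+00) = 56.170056
iter 4: u=1.546340  f(a)=+9.186e-07  f'(a)=-3.107e+00  a ← 56.170056 − (+9.186e-07/-3.107e+00) = 56.170057
iter 5: u=1.546340  f(a)=+2.842e-14  f'(a)=-3.107e+00  a ← 56.170057 − (+2.842e-14/-3.107e+00) = 56.170057
converged: |Δa| < 1e-12 after 5 iterations
sag = a·(cosh(S/(2a)) − 1) = 56.170057·(cosh(1.546340) − 1) = 81.651140
T_max/T_min = cosh(S/(2a)) = 2.453642

a=56.170 sag=81.651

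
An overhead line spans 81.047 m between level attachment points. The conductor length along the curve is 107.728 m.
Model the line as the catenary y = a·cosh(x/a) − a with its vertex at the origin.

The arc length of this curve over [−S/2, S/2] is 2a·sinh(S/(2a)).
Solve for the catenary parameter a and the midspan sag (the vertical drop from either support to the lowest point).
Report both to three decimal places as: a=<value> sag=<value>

a=30.162 sag=31.572

seed: a₀ = √(S³/(24(L−S))) = √(81.047³/(24·26.681)) = 28.833592
iter 1: u=1.405427  f(a)=+2.762e+00  f'(a)=-2.243e+00  a ← 28.833592 − (+2.762e+00/-2.243e+00) = 30.065175
iter 2: u=1.347855  f(a)=+1.868e-01  f'(a)=-1.949e+00  a ← 30.065175 − (+1.868e-01/-1.949e+00) = 30.161049
iter 3: u=1.343571  f(a)=+9.920e-04  f'(a)=-1.928e+00  a ← 30.161049 − (+9.920e-04/-1.928e+00) = 30.161563
iter 4: u=1.343548  f(a)=+2.829e-08  f'(a)=-1.928e+00  a ← 30.161563 − (+2.829e-08/-1.928e+00) = 30.161563
iter 5: u=1.343548  f(a)=+1.421e-14  f'(a)=-1.928e+00  a ← 30.161563 − (+1.421e-14/-1.928e+00) = 30.161563
converged: |Δa| < 1e-12 after 5 iterations
sag = a·(cosh(S/(2a)) − 1) = 30.161563·(cosh(1.343548) − 1) = 31.572142
T_max/T_min = cosh(S/(2a)) = 2.046767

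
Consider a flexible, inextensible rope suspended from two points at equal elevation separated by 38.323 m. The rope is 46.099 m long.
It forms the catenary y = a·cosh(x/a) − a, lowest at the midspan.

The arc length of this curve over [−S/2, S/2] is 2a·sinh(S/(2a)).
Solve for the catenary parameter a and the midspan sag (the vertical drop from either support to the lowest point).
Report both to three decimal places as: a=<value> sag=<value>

seed: a₀ = √(S³/(24(L−S))) = √(38.323³/(24·7.776)) = 17.366228
iter 1: u=1.103377  f(a)=+4.873e-01  f'(a)=-1.009e+00  a ← 17.366228 − (+4.873e-01/-1.009e+00) = 17.848984
iter 2: u=1.073535  f(a)=+2.106e-02  f'(a)=-9.239e-01  a ← 17.848984 − (+2.106e-02/-9.239e-01) = 17.871777
iter 3: u=1.072165  f(a)=+4.326e-05  f'(a)=-9.201e-01  a ← 17.871777 − (+4.326e-05/-9.201e-01) = 17.871824
iter 4: u=1.072163  f(a)=+1.834e-10  f'(a)=-9.201e-01  a ← 17.871824 − (+1.834e-10/-9.201e-01) = 17.871824
iter 5: u=1.072163  f(a)=-1.421e-14  f'(a)=-9.201e-01  a ← 17.871824 − (-1.421e-14/-9.201e-01) = 17.871824
converged: |Δa| < 1e-12 after 5 iterations
sag = a·(cosh(S/(2a)) − 1) = 17.871824·(cosh(1.072163) − 1) = 11.294621
T_max/T_min = cosh(S/(2a)) = 1.631979

a=17.872 sag=11.295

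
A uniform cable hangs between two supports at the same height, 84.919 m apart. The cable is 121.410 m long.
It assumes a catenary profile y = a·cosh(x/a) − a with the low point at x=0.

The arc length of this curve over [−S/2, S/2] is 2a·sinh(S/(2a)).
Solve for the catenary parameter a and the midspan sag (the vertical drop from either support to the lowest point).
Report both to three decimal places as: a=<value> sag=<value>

seed: a₀ = √(S³/(24(L−S))) = √(84.919³/(24·36.491)) = 26.442883
iter 1: u=1.605706  f(a)=+5.004e+00  f'(a)=-3.540e+00  a ← 26.442883 − (+5.004e+00/-3.540e+00) = 27.856192
iter 2: u=1.524239  f(a)=+4.291e-01  f'(a)=-2.957e+00  a ← 27.856192 − (+4.291e-01/-2.957e+00) = 28.001328
iter 3: u=1.516339  f(a)=+3.811e-03  f'(a)=-2.905e+00  a ← 28.001328 − (+3.811e-03/-2.905e+00) = 28.002640
iter 4: u=1.516268  f(a)=+3.065e-07  f'(a)=-2.904e+00  a ← 28.002640 − (+3.065e-07/-2.904e+00) = 28.002640
iter 5: u=1.516268  f(a)=-2.842e-14  f'(a)=-2.904e+00  a ← 28.002640 − (-2.842e-14/-2.904e+00) = 28.002640
converged: |Δa| < 1e-12 after 5 iterations
sag = a·(cosh(S/(2a)) − 1) = 28.002640·(cosh(1.516268) − 1) = 38.849771
T_max/T_min = cosh(S/(2a)) = 2.387361

a=28.003 sag=38.850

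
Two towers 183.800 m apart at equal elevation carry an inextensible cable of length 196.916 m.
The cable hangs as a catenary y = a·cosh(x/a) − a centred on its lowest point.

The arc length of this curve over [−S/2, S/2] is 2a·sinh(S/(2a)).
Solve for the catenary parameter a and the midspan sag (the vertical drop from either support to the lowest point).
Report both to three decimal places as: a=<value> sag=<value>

seed: a₀ = √(S³/(24(L−S))) = √(183.800³/(24·13.116)) = 140.446828
iter 1: u=0.654340  f(a)=+2.837e-01  f'(a)=-1.949e-01  a ← 140.446828 − (+2.837e-01/-1.949e-01) = 141.902313
iter 2: u=0.647629  f(a)=+4.470e-03  f'(a)=-1.888e-01  a ← 141.902313 − (+4.470e-03/-1.888e-01) = 141.925989
iter 3: u=0.647521  f(a)=+1.149e-06  f'(a)=-1.887e-01  a ← 141.925989 − (+1.149e-06/-1.887e-01) = 141.925995
iter 4: u=0.647521  f(a)=+5.684e-14  f'(a)=-1.887e-01  a ← 141.925995 − (+5.684e-14/-1.887e-01) = 141.925995
converged: |Δa| < 1e-12 after 4 iterations
sag = a·(cosh(S/(2a)) − 1) = 141.925995·(cosh(0.647521) − 1) = 30.807805
T_max/T_min = cosh(S/(2a)) = 1.217070

a=141.926 sag=30.808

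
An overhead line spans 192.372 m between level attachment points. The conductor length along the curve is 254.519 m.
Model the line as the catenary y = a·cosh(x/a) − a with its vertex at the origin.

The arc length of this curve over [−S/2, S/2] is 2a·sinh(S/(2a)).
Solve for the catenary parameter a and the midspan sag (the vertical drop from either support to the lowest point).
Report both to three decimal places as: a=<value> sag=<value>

a=72.213 sag=74.107

seed: a₀ = √(S³/(24(L−S))) = √(192.372³/(24·62.147)) = 69.087119
iter 1: u=1.392242  f(a)=+6.309e+00  f'(a)=-2.173e+00  a ← 69.087119 − (+6.309e+00/-2.173e+00) = 71.990544
iter 2: u=1.336092  f(a)=+4.195e-01  f'(a)=-1.893e+00  a ← 71.990544 − (+4.195e-01/-1.893e+00) = 72.212186
iter 3: u=1.331991  f(a)=+2.147e-03  f'(a)=-1.873e+00  a ← 72.212186 − (+2.147e-03/-1.873e+00) = 72.213332
iter 4: u=1.331970  f(a)=+5.687e-08  f'(a)=-1.873e+00  a ← 72.213332 − (+5.687e-08/-1.873e+00) = 72.213332
iter 5: u=1.331970  f(a)=+2.842e-14  f'(a)=-1.873e+00  a ← 72.213332 − (+2.842e-14/-1.873e+00) = 72.213332
converged: |Δa| < 1e-12 after 5 iterations
sag = a·(cosh(S/(2a)) − 1) = 72.213332·(cosh(1.331970) − 1) = 74.107362
T_max/T_min = cosh(S/(2a)) = 2.026228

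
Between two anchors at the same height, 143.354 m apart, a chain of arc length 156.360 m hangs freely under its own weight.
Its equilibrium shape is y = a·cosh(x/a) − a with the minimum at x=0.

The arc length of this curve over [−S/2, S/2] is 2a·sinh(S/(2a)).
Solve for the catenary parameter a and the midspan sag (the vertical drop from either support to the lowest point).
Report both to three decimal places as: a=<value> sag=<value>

a=98.444 sag=27.267

seed: a₀ = √(S³/(24(L−S))) = √(143.354³/(24·13.006)) = 97.148752
iter 1: u=0.737807  f(a)=+3.586e-01  f'(a)=-2.826e-01  a ← 97.148752 − (+3.586e-01/-2.826e-01) = 98.417681
iter 2: u=0.728294  f(a)=+7.147e-03  f'(a)=-2.715e-01  a ← 98.417681 − (+7.147e-03/-2.715e-01) = 98.444011
iter 3: u=0.728099  f(a)=+2.967e-06  f'(a)=-2.712e-01  a ← 98.444011 − (+2.967e-06/-2.712e-01) = 98.444022
iter 4: u=0.728099  f(a)=+5.116e-13  f'(a)=-2.712e-01  a ← 98.444022 − (+5.116e-13/-2.712e-01) = 98.444022
converged: |Δa| < 1e-12 after 4 iterations
sag = a·(cosh(S/(2a)) − 1) = 98.444022·(cosh(0.728099) − 1) = 27.267306
T_max/T_min = cosh(S/(2a)) = 1.276983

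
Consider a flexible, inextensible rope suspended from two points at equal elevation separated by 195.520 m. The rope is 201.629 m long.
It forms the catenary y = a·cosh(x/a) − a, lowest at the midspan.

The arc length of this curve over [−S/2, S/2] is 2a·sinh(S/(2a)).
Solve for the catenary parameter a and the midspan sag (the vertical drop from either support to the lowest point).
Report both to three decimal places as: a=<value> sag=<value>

a=226.836 sag=21.394

seed: a₀ = √(S³/(24(L−S))) = √(195.520³/(24·6.109)) = 225.785527
iter 1: u=0.432977  f(a)=+5.752e-02  f'(a)=-5.513e-02  a ← 225.785527 − (+5.752e-02/-5.513e-02) = 226.828770
iter 2: u=0.430986  f(a)=+4.011e-04  f'(a)=-5.437e-02  a ← 226.828770 − (+4.011e-04/-5.437e-02) = 226.836147
iter 3: u=0.430972  f(a)=+1.981e-08  f'(a)=-5.436e-02  a ← 226.836147 − (+1.981e-08/-5.436e-02) = 226.836148
iter 4: u=0.430972  f(a)=+0.000e+00  f'(a)=-5.436e-02  a ← 226.836148 − (+0.000e+00/-5.436e-02) = 226.836148
converged: |Δa| < 1e-12 after 4 iterations
sag = a·(cosh(S/(2a)) − 1) = 226.836148·(cosh(0.430972) − 1) = 21.393990
T_max/T_min = cosh(S/(2a)) = 1.094315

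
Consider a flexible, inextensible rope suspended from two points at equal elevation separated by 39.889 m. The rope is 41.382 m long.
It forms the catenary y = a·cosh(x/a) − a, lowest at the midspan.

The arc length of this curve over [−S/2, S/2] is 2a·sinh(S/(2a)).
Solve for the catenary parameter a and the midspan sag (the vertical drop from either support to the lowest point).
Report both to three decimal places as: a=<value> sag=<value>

a=42.321 sag=4.787

seed: a₀ = √(S³/(24(L−S))) = √(39.889³/(24·1.493)) = 42.086635
iter 1: u=0.473892  f(a)=+1.685e-02  f'(a)=-7.256e-02  a ← 42.086635 − (+1.685e-02/-7.256e-02) = 42.318931
iter 2: u=0.471290  f(a)=+1.406e-04  f'(a)=-7.135e-02  a ← 42.318931 − (+1.406e-04/-7.135e-02) = 42.320901
iter 3: u=0.471268  f(a)=+9.959e-09  f'(a)=-7.134e-02  a ← 42.320901 − (+9.959e-09/-7.134e-02) = 42.320902
iter 4: u=0.471268  f(a)=+7.105e-15  f'(a)=-7.134e-02  a ← 42.320902 − (+7.105e-15/-7.134e-02) = 42.320902
converged: |Δa| < 1e-12 after 4 iterations
sag = a·(cosh(S/(2a)) − 1) = 42.320902·(cosh(0.471268) − 1) = 4.787231
T_max/T_min = cosh(S/(2a)) = 1.113117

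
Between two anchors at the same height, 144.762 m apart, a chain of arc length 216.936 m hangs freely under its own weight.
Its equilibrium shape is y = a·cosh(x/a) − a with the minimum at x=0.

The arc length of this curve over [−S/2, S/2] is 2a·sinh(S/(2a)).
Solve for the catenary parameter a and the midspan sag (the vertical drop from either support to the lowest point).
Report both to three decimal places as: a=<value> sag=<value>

seed: a₀ = √(S³/(24(L−S))) = √(144.762³/(24·72.174)) = 41.849074
iter 1: u=1.729572  f(a)=+1.160e+01  f'(a)=-4.598e+00  a ← 41.849074 − (+1.160e+01/-4.598e+00) = 44.371431
iter 2: u=1.631252  f(a)=+1.131e+00  f'(a)=-3.741e+00  a ← 44.371431 − (+1.131e+00/-3.741e+00) = 44.673834
iter 3: u=1.620210  f(a)=+1.333e-02  f'(a)=-3.653e+00  a ← 44.673834 − (+1.333e-02/-3.653e+00) = 44.677483
iter 4: u=1.620078  f(a)=+1.900e-06  f'(a)=-3.652e+00  a ← 44.677483 − (+1.900e-06/-3.652e+00) = 44.677484
iter 5: u=1.620078  f(a)=+1.137e-13  f'(a)=-3.652e+00  a ← 44.677484 − (+1.137e-13/-3.652e+00) = 44.677484
converged: |Δa| < 1e-12 after 5 iterations
sag = a·(cosh(S/(2a)) − 1) = 44.677484·(cosh(1.620078) − 1) = 72.631444
T_max/T_min = cosh(S/(2a)) = 2.625683

a=44.677 sag=72.631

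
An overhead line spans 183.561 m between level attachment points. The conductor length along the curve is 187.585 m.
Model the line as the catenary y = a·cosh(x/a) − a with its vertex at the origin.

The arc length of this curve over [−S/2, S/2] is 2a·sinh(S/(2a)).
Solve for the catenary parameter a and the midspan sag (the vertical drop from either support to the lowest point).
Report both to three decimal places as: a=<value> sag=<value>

seed: a₀ = √(S³/(24(L−S))) = √(183.561³/(24·4.024)) = 253.067291
iter 1: u=0.362672  f(a)=+2.655e-02  f'(a)=-3.222e-02  a ← 253.067291 − (+2.655e-02/-3.222e-02) = 253.891170
iter 2: u=0.361495  f(a)=+1.302e-04  f'(a)=-3.191e-02  a ← 253.891170 − (+1.302e-04/-3.191e-02) = 253.895251
iter 3: u=0.361490  f(a)=+3.166e-09  f'(a)=-3.191e-02  a ← 253.895251 − (+3.166e-09/-3.191e-02) = 253.895251
iter 4: u=0.361490  f(a)=+0.000e+00  f'(a)=-3.191e-02  a ← 253.895251 − (+0.000e+00/-3.191e-02) = 253.895251
converged: |Δa| < 1e-12 after 4 iterations
sag = a·(cosh(S/(2a)) − 1) = 253.895251·(cosh(0.361490) − 1) = 16.770283
T_max/T_min = cosh(S/(2a)) = 1.066052

a=253.895 sag=16.770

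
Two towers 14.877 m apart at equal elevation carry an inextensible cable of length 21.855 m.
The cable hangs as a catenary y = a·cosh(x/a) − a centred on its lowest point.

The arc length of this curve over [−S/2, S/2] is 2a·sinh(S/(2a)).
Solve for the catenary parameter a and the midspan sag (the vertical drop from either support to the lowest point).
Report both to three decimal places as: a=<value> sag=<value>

a=4.718 sag=7.185

seed: a₀ = √(S³/(24(L−S))) = √(14.877³/(24·6.978)) = 4.434064
iter 1: u=1.677581  f(a)=+1.050e+00  f'(a)=-4.127e+00  a ← 4.434064 − (+1.050e+00/-4.127e+00) = 4.688564
iter 2: u=1.586520  f(a)=+9.722e-02  f'(a)=-3.395e+00  a ← 4.688564 − (+9.722e-02/-3.395e+00) = 4.717195
iter 3: u=1.576891  f(a)=+1.020e-03  f'(a)=-3.325e+00  a ← 4.717195 − (+1.020e-03/-3.325e+00) = 4.717502
iter 4: u=1.576788  f(a)=+1.150e-07  f'(a)=-3.324e+00  a ← 4.717502 − (+1.150e-07/-3.324e+00) = 4.717502
iter 5: u=1.576788  f(a)=-3.553e-15  f'(a)=-3.324e+00  a ← 4.717502 − (-3.553e-15/-3.324e+00) = 4.717502
converged: |Δa| < 1e-12 after 5 iterations
sag = a·(cosh(S/(2a)) − 1) = 4.717502·(cosh(1.576788) − 1) = 7.184812
T_max/T_min = cosh(S/(2a)) = 2.523012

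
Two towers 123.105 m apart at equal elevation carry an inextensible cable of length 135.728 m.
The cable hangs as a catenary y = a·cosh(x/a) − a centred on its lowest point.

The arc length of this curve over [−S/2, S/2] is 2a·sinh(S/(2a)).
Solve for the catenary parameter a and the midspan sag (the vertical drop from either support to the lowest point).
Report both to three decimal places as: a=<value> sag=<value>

a=79.654 sag=24.990

seed: a₀ = √(S³/(24(L−S))) = √(123.105³/(24·12.623)) = 78.474151
iter 1: u=0.784367  f(a)=+3.940e-01  f'(a)=-3.419e-01  a ← 78.474151 − (+3.940e-01/-3.419e-01) = 79.626505
iter 2: u=0.773015  f(a)=+8.847e-03  f'(a)=-3.267e-01  a ← 79.626505 − (+8.847e-03/-3.267e-01) = 79.653582
iter 3: u=0.772752  f(a)=+4.687e-06  f'(a)=-3.264e-01  a ← 79.653582 − (+4.687e-06/-3.264e-01) = 79.653596
iter 4: u=0.772752  f(a)=+1.336e-12  f'(a)=-3.264e-01  a ← 79.653596 − (+1.336e-12/-3.264e-01) = 79.653596
converged: |Δa| < 1e-12 after 4 iterations
sag = a·(cosh(S/(2a)) − 1) = 79.653596·(cosh(0.772752) − 1) = 24.989693
T_max/T_min = cosh(S/(2a)) = 1.313730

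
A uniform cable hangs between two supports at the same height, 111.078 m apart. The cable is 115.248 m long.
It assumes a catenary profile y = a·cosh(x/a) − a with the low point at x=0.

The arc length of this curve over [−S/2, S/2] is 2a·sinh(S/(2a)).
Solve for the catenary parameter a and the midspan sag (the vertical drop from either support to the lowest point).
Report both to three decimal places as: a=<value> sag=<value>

a=117.676 sag=13.351

seed: a₀ = √(S³/(24(L−S))) = √(111.078³/(24·4.170)) = 117.022246
iter 1: u=0.474602  f(a)=+4.722e-02  f'(a)=-7.289e-02  a ← 117.022246 − (+4.722e-02/-7.289e-02) = 117.670055
iter 2: u=0.471989  f(a)=+3.950e-04  f'(a)=-7.167e-02  a ← 117.670055 − (+3.950e-04/-7.167e-02) = 117.675565
iter 3: u=0.471967  f(a)=+2.815e-08  f'(a)=-7.166e-02  a ← 117.675565 − (+2.815e-08/-7.166e-02) = 117.675566
iter 4: u=0.471967  f(a)=+0.000e+00  f'(a)=-7.166e-02  a ← 117.675566 − (+0.000e+00/-7.166e-02) = 117.675566
converged: |Δa| < 1e-12 after 4 iterations
sag = a·(cosh(S/(2a)) − 1) = 117.675566·(cosh(0.471967) − 1) = 13.351394
T_max/T_min = cosh(S/(2a)) = 1.113459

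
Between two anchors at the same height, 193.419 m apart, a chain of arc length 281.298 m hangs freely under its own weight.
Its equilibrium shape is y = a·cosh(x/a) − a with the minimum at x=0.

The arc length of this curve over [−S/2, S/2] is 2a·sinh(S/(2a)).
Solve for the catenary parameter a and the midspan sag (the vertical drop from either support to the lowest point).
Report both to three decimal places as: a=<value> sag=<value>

seed: a₀ = √(S³/(24(L−S))) = √(193.419³/(24·87.879)) = 58.573412
iter 1: u=1.651082  f(a)=+1.279e+01  f'(a)=-3.902e+00  a ← 58.573412 − (+1.279e+01/-3.902e+00) = 61.849798
iter 2: u=1.563619  f(a)=+1.151e+00  f'(a)=-3.229e+00  a ← 61.849798 − (+1.151e+00/-3.229e+00) = 62.206366
iter 3: u=1.554656  f(a)=+1.137e-02  f'(a)=-3.165e+00  a ← 62.206366 − (+1.137e-02/-3.165e+00) = 62.209959
iter 4: u=1.554566  f(a)=+1.134e-06  f'(a)=-3.165e+00  a ← 62.209959 − (+1.134e-06/-3.165e+00) = 62.209959
iter 5: u=1.554566  f(a)=+0.000e+00  f'(a)=-3.165e+00  a ← 62.209959 − (+0.000e+00/-3.165e+00) = 62.209959
converged: |Δa| < 1e-12 after 5 iterations
sag = a·(cosh(S/(2a)) − 1) = 62.209959·(cosh(1.554566) − 1) = 91.582824
T_max/T_min = cosh(S/(2a)) = 2.472157

a=62.210 sag=91.583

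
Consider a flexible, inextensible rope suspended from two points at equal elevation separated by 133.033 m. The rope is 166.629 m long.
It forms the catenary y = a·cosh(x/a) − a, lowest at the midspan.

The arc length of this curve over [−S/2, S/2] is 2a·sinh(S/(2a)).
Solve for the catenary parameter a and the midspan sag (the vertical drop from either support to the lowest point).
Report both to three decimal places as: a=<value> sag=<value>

a=55.975 sag=44.397

seed: a₀ = √(S³/(24(L−S))) = √(133.033³/(24·33.596)) = 54.036806
iter 1: u=1.230948  f(a)=+2.639e+00  f'(a)=-1.442e+00  a ← 54.036806 − (+2.639e+00/-1.442e+00) = 55.866514
iter 2: u=1.190633  f(a)=+1.400e-01  f'(a)=-1.293e+00  a ← 55.866514 − (+1.400e-01/-1.293e+00) = 55.974760
iter 3: u=1.188330  f(a)=+4.425e-04  f'(a)=-1.285e+00  a ← 55.974760 − (+4.425e-04/-1.285e+00) = 55.975105
iter 4: u=1.188323  f(a)=+4.454e-09  f'(a)=-1.285e+00  a ← 55.975105 − (+4.454e-09/-1.285e+00) = 55.975105
iter 5: u=1.188323  f(a)=+2.842e-14  f'(a)=-1.285e+00  a ← 55.975105 − (+2.842e-14/-1.285e+00) = 55.975105
converged: |Δa| < 1e-12 after 5 iterations
sag = a·(cosh(S/(2a)) − 1) = 55.975105·(cosh(1.188323) − 1) = 44.396795
T_max/T_min = cosh(S/(2a)) = 1.793153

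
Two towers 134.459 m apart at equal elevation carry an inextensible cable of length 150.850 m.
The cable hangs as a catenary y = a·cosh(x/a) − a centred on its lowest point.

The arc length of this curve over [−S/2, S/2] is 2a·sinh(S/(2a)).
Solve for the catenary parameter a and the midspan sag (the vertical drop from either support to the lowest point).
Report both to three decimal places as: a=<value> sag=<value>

seed: a₀ = √(S³/(24(L−S))) = √(134.459³/(24·16.391)) = 78.609760
iter 1: u=0.855231  f(a)=+6.100e-01  f'(a)=-4.483e-01  a ← 78.609760 − (+6.100e-01/-4.483e-01) = 79.970318
iter 2: u=0.840681  f(a)=+1.620e-02  f'(a)=-4.248e-01  a ← 79.970318 − (+1.620e-02/-4.248e-01) = 80.008445
iter 3: u=0.840280  f(a)=+1.211e-05  f'(a)=-4.242e-01  a ← 80.008445 − (+1.211e-05/-4.242e-01) = 80.008473
iter 4: u=0.840280  f(a)=+6.764e-12  f'(a)=-4.242e-01  a ← 80.008473 − (+6.764e-12/-4.242e-01) = 80.008473
converged: |Δa| < 1e-12 after 4 iterations
sag = a·(cosh(S/(2a)) − 1) = 80.008473·(cosh(0.840280) − 1) = 29.947365
T_max/T_min = cosh(S/(2a)) = 1.374302

a=80.008 sag=29.947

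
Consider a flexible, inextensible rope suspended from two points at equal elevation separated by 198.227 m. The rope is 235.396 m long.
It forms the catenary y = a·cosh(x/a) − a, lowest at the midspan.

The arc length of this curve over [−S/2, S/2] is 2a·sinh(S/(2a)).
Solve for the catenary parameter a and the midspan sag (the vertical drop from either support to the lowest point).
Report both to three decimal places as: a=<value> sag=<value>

seed: a₀ = √(S³/(24(L−S))) = √(198.227³/(24·37.169)) = 93.443297
iter 1: u=1.060681  f(a)=+2.148e+00  f'(a)=-8.887e-01  a ← 93.443297 − (+2.148e+00/-8.887e-01) = 95.859963
iter 2: u=1.033941  f(a)=+8.614e-02  f'(a)=-8.187e-01  a ← 95.859963 − (+8.614e-02/-8.187e-01) = 95.965176
iter 3: u=1.032807  f(a)=+1.514e-04  f'(a)=-8.158e-01  a ← 95.965176 − (+1.514e-04/-8.158e-01) = 95.965361
iter 4: u=1.032805  f(a)=+4.694e-10  f'(a)=-8.158e-01  a ← 95.965361 − (+4.694e-10/-8.158e-01) = 95.965361
iter 5: u=1.032805  f(a)=+0.000e+00  f'(a)=-8.158e-01  a ← 95.965361 − (+0.000e+00/-8.158e-01) = 95.965361
converged: |Δa| < 1e-12 after 5 iterations
sag = a·(cosh(S/(2a)) − 1) = 95.965361·(cosh(1.032805) − 1) = 55.896977
T_max/T_min = cosh(S/(2a)) = 1.582470

a=95.965 sag=55.897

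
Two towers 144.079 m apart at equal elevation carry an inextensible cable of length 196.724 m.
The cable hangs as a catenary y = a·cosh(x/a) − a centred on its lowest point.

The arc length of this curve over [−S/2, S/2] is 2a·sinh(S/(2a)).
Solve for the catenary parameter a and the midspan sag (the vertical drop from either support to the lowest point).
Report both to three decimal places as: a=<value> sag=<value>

a=51.124 sag=59.731

seed: a₀ = √(S³/(24(L−S))) = √(144.079³/(24·52.645)) = 48.653809
iter 1: u=1.480655  f(a)=+6.081e+00  f'(a)=-2.677e+00  a ← 48.653809 − (+6.081e+00/-2.677e+00) = 50.925353
iter 2: u=1.414610  f(a)=+4.518e-01  f'(a)=-2.293e+00  a ← 50.925353 − (+4.518e-01/-2.293e+00) = 51.122411
iter 3: u=1.409157  f(a)=+2.937e-03  f'(a)=-2.263e+00  a ← 51.122411 − (+2.937e-03/-2.263e+00) = 51.123708
iter 4: u=1.409121  f(a)=+1.258e-07  f'(a)=-2.263e+00  a ← 51.123708 − (+1.258e-07/-2.263e+00) = 51.123708
iter 5: u=1.409121  f(a)=+0.000e+00  f'(a)=-2.263e+00  a ← 51.123708 − (+0.000e+00/-2.263e+00) = 51.123708
converged: |Δa| < 1e-12 after 5 iterations
sag = a·(cosh(S/(2a)) − 1) = 51.123708·(cosh(1.409121) − 1) = 59.730775
T_max/T_min = cosh(S/(2a)) = 2.168358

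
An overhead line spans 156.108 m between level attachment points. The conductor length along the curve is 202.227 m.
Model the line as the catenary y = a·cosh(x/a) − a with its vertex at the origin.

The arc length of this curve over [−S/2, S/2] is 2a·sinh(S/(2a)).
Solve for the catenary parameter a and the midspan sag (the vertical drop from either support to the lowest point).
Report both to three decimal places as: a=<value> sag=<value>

seed: a₀ = √(S³/(24(L−S))) = √(156.108³/(24·46.119)) = 58.626258
iter 1: u=1.331383  f(a)=+4.264e+00  f'(a)=-1.870e+00  a ← 58.626258 − (+4.264e+00/-1.870e+00) = 60.906085
iter 2: u=1.281547  f(a)=+2.614e-01  f'(a)=-1.648e+00  a ← 60.906085 − (+2.614e-01/-1.648e+00) = 61.064720
iter 3: u=1.278218  f(a)=+1.124e-03  f'(a)=-1.633e+00  a ← 61.064720 − (+1.124e-03/-1.633e+00) = 61.065408
iter 4: u=1.278203  f(a)=+2.096e-08  f'(a)=-1.633e+00  a ← 61.065408 − (+2.096e-08/-1.633e+00) = 61.065408
iter 5: u=1.278203  f(a)=+0.000e+00  f'(a)=-1.633e+00  a ← 61.065408 − (+0.000e+00/-1.633e+00) = 61.065408
converged: |Δa| < 1e-12 after 5 iterations
sag = a·(cosh(S/(2a)) − 1) = 61.065408·(cosh(1.278203) − 1) = 57.057088
T_max/T_min = cosh(S/(2a)) = 1.934360

a=61.065 sag=57.057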